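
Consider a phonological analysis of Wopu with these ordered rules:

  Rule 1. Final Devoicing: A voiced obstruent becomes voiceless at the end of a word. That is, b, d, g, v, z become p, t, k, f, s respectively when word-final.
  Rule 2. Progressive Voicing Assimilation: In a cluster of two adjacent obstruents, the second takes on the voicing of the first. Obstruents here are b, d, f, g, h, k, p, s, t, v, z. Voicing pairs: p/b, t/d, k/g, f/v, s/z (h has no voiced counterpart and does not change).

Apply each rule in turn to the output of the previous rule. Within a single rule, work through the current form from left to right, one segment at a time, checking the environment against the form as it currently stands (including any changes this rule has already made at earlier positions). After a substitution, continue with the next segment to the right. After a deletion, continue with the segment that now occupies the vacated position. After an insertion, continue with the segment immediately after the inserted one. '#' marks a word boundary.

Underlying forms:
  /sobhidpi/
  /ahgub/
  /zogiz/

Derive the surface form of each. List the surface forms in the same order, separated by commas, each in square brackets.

[sobhidbi], [ahkup], [zogis]

/sobhidpi/:
  Rule 1 Final Devoicing: no change — [sobhidpi]
  Rule 2 Progressive Voicing Assimilation: [sobhidpi] → [sobhidbi]
/ahgub/:
  Rule 1 Final Devoicing: [ahgub] → [ahgup]
  Rule 2 Progressive Voicing Assimilation: [ahgup] → [ahkup]
/zogiz/:
  Rule 1 Final Devoicing: [zogiz] → [zogis]
  Rule 2 Progressive Voicing Assimilation: no change — [zogis]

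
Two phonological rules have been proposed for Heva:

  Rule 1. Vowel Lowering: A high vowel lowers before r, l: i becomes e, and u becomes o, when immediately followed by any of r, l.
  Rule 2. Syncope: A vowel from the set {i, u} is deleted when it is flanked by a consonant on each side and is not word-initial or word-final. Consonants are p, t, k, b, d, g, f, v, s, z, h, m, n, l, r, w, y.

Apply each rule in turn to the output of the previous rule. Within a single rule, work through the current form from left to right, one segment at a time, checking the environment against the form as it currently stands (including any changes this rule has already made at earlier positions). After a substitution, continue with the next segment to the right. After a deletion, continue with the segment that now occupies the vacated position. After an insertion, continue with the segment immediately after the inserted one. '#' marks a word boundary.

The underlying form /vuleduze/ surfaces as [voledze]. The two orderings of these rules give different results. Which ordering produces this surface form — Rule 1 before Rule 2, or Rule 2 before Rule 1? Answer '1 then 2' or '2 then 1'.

1 then 2

Order 1 then 2:
  1 Vowel Lowering: [vuleduze] → [voleduze]
  2 Syncope: [voleduze] → [voledze]
  result: [voledze]
Order 2 then 1:
  2 Syncope: [vuleduze] → [vledze]
  1 Vowel Lowering: no change — [vledze]
  result: [vledze]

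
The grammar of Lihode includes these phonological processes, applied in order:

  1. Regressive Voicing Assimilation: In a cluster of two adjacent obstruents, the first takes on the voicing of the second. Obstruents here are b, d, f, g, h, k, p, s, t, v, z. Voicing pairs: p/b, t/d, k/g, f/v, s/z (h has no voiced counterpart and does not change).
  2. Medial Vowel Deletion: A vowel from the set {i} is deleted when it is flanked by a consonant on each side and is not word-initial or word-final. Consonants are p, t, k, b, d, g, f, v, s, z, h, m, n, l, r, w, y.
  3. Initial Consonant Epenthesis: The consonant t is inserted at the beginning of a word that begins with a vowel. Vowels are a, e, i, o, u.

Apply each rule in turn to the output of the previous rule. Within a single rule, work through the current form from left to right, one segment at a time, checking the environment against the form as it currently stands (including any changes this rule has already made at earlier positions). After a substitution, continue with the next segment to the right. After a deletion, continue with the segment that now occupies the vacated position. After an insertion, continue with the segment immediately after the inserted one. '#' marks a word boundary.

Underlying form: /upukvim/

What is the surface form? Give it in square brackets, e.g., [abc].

1 Regressive Voicing Assimilation: [upukvim] → [upugvim]
2 Medial Vowel Deletion: [upugvim] → [upugvm]
3 Initial Consonant Epenthesis: [upugvm] → [tupugvm]

[tupugvm]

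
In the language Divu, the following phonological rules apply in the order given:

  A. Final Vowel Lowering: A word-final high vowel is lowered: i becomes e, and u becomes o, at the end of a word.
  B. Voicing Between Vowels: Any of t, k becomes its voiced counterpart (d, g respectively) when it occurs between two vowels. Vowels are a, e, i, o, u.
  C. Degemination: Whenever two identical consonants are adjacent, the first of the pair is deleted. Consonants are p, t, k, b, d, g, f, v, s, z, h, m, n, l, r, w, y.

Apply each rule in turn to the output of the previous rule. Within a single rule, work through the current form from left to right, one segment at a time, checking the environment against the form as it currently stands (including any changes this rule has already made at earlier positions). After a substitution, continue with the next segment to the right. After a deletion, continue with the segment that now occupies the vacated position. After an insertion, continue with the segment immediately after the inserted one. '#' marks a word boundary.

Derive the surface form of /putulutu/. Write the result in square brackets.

[puduludo]

A Final Vowel Lowering: [putulutu] → [putuluto]
B Voicing Between Vowels: [putuluto] → [puduludo]
C Degemination: no change — [puduludo]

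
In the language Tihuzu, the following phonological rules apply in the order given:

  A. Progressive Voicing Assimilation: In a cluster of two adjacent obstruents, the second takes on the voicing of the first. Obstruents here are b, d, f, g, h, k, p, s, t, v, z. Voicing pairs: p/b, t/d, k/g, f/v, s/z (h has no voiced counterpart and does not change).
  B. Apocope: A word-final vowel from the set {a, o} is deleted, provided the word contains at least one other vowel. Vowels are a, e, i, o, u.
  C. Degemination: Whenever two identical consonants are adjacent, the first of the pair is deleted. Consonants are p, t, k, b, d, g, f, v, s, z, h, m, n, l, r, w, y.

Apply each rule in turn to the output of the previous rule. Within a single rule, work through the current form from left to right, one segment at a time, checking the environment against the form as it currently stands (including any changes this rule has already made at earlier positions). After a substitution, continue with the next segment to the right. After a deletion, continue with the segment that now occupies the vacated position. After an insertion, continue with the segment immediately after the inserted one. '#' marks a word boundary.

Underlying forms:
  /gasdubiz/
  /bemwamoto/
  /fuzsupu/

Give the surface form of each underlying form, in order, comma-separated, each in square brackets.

[gastubiz], [bemwamot], [fuzupu]

/gasdubiz/:
  A Progressive Voicing Assimilation: [gasdubiz] → [gastubiz]
  B Apocope: no change — [gastubiz]
  C Degemination: no change — [gastubiz]
/bemwamoto/:
  A Progressive Voicing Assimilation: no change — [bemwamoto]
  B Apocope: [bemwamoto] → [bemwamot]
  C Degemination: no change — [bemwamot]
/fuzsupu/:
  A Progressive Voicing Assimilation: [fuzsupu] → [fuzzupu]
  B Apocope: no change — [fuzzupu]
  C Degemination: [fuzzupu] → [fuzupu]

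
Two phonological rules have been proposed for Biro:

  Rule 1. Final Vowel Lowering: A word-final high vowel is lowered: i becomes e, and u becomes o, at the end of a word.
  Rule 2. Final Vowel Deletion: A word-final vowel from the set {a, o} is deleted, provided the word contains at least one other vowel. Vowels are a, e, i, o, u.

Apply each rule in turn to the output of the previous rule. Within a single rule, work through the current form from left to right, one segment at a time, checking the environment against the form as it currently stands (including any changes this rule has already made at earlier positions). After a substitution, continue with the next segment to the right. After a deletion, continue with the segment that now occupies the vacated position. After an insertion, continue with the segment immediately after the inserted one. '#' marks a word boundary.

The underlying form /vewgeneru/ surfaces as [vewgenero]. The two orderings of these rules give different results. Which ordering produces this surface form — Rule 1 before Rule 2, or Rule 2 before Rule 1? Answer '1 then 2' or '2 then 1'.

Order 1 then 2:
  1 Final Vowel Lowering: [vewgeneru] → [vewgenero]
  2 Final Vowel Deletion: [vewgenero] → [vewgener]
  result: [vewgener]
Order 2 then 1:
  2 Final Vowel Deletion: no change — [vewgeneru]
  1 Final Vowel Lowering: [vewgeneru] → [vewgenero]
  result: [vewgenero]

2 then 1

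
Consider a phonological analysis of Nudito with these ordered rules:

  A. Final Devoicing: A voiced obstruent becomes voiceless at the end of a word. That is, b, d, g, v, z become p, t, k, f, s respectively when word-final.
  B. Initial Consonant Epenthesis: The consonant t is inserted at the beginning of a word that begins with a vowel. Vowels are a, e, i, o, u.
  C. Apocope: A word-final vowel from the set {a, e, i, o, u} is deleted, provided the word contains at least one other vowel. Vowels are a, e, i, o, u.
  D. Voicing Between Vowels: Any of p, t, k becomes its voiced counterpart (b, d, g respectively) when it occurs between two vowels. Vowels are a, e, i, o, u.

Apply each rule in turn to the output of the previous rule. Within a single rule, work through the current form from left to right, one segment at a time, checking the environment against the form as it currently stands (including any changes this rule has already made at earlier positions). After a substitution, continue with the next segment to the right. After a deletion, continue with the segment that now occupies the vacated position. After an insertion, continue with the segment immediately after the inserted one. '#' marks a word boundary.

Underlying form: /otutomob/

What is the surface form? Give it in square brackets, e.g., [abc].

[todudomop]

A Final Devoicing: [otutomob] → [otutomop]
B Initial Consonant Epenthesis: [otutomop] → [totutomop]
C Apocope: no change — [totutomop]
D Voicing Between Vowels: [totutomop] → [todudomop]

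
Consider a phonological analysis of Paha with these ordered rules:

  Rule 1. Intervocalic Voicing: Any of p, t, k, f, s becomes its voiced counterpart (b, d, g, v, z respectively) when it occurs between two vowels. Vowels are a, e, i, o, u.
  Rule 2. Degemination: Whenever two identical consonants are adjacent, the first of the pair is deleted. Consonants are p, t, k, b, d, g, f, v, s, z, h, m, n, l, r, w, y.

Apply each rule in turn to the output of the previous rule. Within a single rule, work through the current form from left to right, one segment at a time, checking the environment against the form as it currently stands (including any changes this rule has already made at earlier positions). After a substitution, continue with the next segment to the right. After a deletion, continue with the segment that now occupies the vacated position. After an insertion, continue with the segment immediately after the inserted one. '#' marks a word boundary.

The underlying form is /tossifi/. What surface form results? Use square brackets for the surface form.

[tosivi]

Rule 1 Intervocalic Voicing: [tossifi] → [tossivi]
Rule 2 Degemination: [tossivi] → [tosivi]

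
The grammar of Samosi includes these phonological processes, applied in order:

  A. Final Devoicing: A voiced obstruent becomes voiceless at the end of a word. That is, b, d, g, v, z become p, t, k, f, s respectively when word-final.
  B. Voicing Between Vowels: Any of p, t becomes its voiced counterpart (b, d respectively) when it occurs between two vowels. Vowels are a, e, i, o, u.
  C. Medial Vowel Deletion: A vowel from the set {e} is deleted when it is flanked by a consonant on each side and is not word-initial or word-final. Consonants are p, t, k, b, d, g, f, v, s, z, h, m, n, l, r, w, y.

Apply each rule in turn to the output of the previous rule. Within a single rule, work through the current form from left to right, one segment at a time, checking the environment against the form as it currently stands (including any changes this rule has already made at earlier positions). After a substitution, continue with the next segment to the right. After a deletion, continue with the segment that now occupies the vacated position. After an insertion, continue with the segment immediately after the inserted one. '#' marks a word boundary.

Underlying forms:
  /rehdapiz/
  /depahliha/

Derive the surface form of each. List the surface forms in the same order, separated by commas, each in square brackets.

/rehdapiz/:
  A Final Devoicing: [rehdapiz] → [rehdapis]
  B Voicing Between Vowels: [rehdapis] → [rehdabis]
  C Medial Vowel Deletion: [rehdabis] → [rhdabis]
/depahliha/:
  A Final Devoicing: no change — [depahliha]
  B Voicing Between Vowels: [depahliha] → [debahliha]
  C Medial Vowel Deletion: [debahliha] → [dbahliha]

[rhdabis], [dbahliha]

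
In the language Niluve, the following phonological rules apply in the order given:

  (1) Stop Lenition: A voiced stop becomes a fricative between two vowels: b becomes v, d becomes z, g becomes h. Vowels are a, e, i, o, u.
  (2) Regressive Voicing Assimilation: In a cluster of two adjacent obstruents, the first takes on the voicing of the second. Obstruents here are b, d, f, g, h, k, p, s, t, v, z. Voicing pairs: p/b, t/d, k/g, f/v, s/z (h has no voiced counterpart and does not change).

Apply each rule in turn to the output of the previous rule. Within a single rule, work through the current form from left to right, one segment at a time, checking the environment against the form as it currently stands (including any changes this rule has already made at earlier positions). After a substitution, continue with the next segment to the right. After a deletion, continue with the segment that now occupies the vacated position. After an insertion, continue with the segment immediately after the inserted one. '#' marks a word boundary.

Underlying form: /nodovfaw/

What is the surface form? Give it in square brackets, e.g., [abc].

(1) Stop Lenition: [nodovfaw] → [nozovfaw]
(2) Regressive Voicing Assimilation: [nozovfaw] → [nozoffaw]

[nozoffaw]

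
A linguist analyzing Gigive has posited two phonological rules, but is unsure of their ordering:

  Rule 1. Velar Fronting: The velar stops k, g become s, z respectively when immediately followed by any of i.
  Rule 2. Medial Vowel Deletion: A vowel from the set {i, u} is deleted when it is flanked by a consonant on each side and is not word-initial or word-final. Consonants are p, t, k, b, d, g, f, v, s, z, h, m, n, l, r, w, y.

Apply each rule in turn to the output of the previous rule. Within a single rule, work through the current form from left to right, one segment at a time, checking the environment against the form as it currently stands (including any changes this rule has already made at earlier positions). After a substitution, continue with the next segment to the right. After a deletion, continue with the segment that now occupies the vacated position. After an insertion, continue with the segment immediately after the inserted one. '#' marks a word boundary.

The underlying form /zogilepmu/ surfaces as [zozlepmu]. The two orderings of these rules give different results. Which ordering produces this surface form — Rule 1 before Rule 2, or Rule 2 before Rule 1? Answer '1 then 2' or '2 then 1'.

Order 1 then 2:
  1 Velar Fronting: [zogilepmu] → [zozilepmu]
  2 Medial Vowel Deletion: [zozilepmu] → [zozlepmu]
  result: [zozlepmu]
Order 2 then 1:
  2 Medial Vowel Deletion: [zogilepmu] → [zoglepmu]
  1 Velar Fronting: no change — [zoglepmu]
  result: [zoglepmu]

1 then 2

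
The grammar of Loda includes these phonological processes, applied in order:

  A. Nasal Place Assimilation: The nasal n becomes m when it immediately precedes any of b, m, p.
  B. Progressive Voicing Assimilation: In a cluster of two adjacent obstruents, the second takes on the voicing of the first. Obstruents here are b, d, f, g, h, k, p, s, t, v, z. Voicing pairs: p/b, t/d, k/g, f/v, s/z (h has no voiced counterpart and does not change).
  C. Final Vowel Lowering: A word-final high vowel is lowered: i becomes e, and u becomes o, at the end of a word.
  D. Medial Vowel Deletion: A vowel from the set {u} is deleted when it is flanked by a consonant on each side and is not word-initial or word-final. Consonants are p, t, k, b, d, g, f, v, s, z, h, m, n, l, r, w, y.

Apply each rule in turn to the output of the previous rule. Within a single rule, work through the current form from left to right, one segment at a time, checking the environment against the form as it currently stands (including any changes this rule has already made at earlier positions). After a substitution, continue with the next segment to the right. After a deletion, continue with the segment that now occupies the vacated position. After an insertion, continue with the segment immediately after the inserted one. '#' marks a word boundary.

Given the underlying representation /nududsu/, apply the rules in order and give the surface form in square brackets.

[nddzo]

A Nasal Place Assimilation: no change — [nududsu]
B Progressive Voicing Assimilation: [nududsu] → [nududzu]
C Final Vowel Lowering: [nududzu] → [nududzo]
D Medial Vowel Deletion: [nududzo] → [nddzo]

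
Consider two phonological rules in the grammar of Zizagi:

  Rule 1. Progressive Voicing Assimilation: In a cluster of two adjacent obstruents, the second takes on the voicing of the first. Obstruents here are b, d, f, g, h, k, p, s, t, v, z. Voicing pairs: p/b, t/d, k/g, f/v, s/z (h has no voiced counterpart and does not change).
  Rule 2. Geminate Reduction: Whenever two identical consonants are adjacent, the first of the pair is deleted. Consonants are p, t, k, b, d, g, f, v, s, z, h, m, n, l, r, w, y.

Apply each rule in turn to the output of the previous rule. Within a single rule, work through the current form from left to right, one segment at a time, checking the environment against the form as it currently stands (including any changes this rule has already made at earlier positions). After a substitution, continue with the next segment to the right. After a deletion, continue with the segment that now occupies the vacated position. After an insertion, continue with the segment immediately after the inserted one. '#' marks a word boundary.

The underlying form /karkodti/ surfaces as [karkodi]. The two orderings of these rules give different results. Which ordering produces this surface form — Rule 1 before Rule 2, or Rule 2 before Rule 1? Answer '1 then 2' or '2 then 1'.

Order 1 then 2:
  1 Progressive Voicing Assimilation: [karkodti] → [karkoddi]
  2 Geminate Reduction: [karkoddi] → [karkodi]
  result: [karkodi]
Order 2 then 1:
  2 Geminate Reduction: no change — [karkodti]
  1 Progressive Voicing Assimilation: [karkodti] → [karkoddi]
  result: [karkoddi]

1 then 2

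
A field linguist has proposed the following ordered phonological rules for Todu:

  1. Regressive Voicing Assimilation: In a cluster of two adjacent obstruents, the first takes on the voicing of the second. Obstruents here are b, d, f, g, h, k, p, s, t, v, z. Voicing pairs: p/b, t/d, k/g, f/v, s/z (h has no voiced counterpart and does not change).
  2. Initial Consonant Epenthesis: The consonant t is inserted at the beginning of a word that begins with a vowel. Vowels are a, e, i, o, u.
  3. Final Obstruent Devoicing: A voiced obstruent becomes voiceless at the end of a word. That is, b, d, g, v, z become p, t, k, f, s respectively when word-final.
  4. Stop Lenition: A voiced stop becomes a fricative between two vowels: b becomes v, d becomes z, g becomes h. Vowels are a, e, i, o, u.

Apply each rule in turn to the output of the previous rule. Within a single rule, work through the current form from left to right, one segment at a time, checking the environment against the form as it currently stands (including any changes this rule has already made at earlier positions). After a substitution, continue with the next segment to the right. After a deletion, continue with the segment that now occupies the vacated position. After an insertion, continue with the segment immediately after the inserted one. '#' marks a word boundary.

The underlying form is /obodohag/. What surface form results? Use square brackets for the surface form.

1 Regressive Voicing Assimilation: no change — [obodohag]
2 Initial Consonant Epenthesis: [obodohag] → [tobodohag]
3 Final Obstruent Devoicing: [tobodohag] → [tobodohak]
4 Stop Lenition: [tobodohak] → [tovozohak]

[tovozohak]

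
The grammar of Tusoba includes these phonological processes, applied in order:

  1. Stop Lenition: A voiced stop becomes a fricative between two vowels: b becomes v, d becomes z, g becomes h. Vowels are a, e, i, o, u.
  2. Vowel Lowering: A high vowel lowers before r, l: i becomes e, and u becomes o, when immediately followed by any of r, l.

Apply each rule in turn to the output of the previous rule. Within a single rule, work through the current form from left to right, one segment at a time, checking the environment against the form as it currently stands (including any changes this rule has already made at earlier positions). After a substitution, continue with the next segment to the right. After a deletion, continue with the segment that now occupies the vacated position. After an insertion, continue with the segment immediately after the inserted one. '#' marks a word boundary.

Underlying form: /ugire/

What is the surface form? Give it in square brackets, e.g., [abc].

1 Stop Lenition: [ugire] → [uhire]
2 Vowel Lowering: [uhire] → [uhere]

[uhere]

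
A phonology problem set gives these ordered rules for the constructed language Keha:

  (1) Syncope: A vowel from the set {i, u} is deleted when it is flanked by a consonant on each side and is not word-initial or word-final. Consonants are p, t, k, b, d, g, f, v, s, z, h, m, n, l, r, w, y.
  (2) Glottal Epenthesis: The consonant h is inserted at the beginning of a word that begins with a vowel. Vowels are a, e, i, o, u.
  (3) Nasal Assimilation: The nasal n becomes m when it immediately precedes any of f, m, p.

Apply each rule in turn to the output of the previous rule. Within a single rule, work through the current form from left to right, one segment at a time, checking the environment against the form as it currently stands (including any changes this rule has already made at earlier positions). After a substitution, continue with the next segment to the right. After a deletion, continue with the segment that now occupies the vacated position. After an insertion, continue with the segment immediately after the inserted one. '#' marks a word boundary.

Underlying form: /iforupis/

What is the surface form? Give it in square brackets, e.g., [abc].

(1) Syncope: [iforupis] → [iforps]
(2) Glottal Epenthesis: [iforps] → [hiforps]
(3) Nasal Assimilation: no change — [hiforps]

[hiforps]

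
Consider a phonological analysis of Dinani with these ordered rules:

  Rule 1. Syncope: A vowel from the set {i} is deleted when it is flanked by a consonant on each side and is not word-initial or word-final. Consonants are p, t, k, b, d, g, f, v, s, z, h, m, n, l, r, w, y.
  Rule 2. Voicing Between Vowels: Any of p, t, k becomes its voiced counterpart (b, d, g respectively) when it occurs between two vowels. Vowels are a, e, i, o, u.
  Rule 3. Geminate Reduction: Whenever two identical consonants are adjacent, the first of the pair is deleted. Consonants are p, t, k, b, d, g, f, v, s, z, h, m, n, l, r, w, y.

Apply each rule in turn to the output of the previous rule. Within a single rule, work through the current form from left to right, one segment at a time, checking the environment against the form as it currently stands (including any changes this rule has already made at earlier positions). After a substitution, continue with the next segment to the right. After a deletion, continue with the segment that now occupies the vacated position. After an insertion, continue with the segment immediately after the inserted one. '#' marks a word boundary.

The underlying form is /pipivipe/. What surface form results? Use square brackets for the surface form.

Rule 1 Syncope: [pipivipe] → [ppvpe]
Rule 2 Voicing Between Vowels: no change — [ppvpe]
Rule 3 Geminate Reduction: [ppvpe] → [pvpe]

[pvpe]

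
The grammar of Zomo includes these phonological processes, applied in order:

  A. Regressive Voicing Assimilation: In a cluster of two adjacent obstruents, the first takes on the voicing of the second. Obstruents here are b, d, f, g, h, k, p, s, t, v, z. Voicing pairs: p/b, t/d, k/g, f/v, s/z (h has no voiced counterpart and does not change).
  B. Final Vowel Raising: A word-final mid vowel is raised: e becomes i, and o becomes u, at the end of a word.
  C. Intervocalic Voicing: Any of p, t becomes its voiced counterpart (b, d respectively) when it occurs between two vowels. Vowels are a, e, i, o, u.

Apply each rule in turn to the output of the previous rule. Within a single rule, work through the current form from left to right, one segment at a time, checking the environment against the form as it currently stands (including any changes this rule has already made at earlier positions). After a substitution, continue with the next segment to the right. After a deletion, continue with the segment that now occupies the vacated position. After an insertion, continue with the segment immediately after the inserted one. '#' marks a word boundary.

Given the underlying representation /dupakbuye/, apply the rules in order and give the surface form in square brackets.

[dubagbuyi]

A Regressive Voicing Assimilation: [dupakbuye] → [dupagbuye]
B Final Vowel Raising: [dupagbuye] → [dupagbuyi]
C Intervocalic Voicing: [dupagbuyi] → [dubagbuyi]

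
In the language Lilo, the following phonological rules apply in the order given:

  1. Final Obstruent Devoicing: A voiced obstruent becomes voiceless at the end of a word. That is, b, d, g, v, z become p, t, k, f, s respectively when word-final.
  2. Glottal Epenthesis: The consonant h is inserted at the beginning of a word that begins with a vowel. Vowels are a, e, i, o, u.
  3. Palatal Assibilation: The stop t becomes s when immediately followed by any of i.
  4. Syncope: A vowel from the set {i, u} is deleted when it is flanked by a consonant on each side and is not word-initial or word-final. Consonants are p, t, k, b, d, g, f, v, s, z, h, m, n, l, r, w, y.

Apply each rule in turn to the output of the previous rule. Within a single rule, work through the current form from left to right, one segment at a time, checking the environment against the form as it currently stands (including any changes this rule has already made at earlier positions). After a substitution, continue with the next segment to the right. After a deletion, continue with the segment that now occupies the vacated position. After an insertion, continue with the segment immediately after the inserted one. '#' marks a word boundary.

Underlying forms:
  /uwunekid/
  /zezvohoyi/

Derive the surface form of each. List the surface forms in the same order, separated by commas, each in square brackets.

/uwunekid/:
  1 Final Obstruent Devoicing: [uwunekid] → [uwunekit]
  2 Glottal Epenthesis: [uwunekit] → [huwunekit]
  3 Palatal Assibilation: no change — [huwunekit]
  4 Syncope: [huwunekit] → [hwnekt]
/zezvohoyi/:
  1 Final Obstruent Devoicing: no change — [zezvohoyi]
  2 Glottal Epenthesis: no change — [zezvohoyi]
  3 Palatal Assibilation: no change — [zezvohoyi]
  4 Syncope: no change — [zezvohoyi]

[hwnekt], [zezvohoyi]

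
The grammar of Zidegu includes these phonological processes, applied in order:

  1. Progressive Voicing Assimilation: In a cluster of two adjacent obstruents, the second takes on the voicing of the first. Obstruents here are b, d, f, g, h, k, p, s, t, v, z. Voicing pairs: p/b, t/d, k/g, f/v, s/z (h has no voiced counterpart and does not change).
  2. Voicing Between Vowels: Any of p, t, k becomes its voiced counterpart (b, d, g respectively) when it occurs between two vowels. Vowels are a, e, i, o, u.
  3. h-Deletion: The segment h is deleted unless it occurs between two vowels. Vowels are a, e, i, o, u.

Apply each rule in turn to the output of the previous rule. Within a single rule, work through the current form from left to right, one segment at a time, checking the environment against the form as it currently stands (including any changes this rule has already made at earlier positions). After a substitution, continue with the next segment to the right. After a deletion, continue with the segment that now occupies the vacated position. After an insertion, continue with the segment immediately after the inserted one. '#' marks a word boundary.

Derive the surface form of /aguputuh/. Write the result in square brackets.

[agubudu]

1 Progressive Voicing Assimilation: no change — [aguputuh]
2 Voicing Between Vowels: [aguputuh] → [agubuduh]
3 h-Deletion: [agubuduh] → [agubudu]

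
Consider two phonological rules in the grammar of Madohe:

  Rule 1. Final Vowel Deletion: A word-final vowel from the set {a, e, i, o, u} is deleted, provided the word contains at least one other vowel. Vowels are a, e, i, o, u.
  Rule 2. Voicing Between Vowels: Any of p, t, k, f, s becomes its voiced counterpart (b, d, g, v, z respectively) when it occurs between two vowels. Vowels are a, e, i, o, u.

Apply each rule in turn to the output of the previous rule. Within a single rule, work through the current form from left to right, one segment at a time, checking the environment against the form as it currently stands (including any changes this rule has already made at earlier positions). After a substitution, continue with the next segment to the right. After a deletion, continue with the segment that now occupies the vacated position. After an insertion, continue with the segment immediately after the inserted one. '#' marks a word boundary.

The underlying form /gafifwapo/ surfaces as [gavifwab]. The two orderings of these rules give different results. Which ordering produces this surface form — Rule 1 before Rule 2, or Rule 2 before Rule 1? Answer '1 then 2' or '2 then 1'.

2 then 1

Order 1 then 2:
  1 Final Vowel Deletion: [gafifwapo] → [gafifwap]
  2 Voicing Between Vowels: [gafifwap] → [gavifwap]
  result: [gavifwap]
Order 2 then 1:
  2 Voicing Between Vowels: [gafifwapo] → [gavifwabo]
  1 Final Vowel Deletion: [gavifwabo] → [gavifwab]
  result: [gavifwab]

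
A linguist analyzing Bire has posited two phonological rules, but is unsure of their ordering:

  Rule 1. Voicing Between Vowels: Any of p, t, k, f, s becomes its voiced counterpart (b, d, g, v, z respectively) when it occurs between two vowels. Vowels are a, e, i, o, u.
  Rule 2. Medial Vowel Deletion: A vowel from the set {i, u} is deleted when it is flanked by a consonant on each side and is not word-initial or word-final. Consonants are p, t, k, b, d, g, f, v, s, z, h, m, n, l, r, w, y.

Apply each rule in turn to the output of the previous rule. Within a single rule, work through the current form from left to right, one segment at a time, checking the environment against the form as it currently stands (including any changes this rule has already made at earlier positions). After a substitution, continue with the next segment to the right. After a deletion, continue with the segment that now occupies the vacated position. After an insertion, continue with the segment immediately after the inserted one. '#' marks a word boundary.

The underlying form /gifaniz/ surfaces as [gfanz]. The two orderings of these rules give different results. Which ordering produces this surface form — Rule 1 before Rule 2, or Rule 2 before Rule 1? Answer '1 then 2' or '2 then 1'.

2 then 1

Order 1 then 2:
  1 Voicing Between Vowels: [gifaniz] → [givaniz]
  2 Medial Vowel Deletion: [givaniz] → [gvanz]
  result: [gvanz]
Order 2 then 1:
  2 Medial Vowel Deletion: [gifaniz] → [gfanz]
  1 Voicing Between Vowels: no change — [gfanz]
  result: [gfanz]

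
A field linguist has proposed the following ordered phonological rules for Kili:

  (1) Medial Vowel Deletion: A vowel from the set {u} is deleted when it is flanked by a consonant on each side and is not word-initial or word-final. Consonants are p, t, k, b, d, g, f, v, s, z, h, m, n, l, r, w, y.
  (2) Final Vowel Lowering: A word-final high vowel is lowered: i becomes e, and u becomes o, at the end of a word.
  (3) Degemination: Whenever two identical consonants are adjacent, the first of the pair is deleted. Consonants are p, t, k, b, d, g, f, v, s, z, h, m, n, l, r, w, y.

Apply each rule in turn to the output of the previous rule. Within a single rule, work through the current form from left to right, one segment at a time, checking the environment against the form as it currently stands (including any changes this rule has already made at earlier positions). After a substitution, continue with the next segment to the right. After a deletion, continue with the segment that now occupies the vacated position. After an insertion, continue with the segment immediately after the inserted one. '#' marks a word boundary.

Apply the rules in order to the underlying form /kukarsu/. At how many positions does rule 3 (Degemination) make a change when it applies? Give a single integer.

(1) Medial Vowel Deletion: [kukarsu] → [kkarsu]
(2) Final Vowel Lowering: [kkarsu] → [kkarso]
(3) Degemination: [kkarso] → [karso]
Rule 3 changed 1 position(s).

1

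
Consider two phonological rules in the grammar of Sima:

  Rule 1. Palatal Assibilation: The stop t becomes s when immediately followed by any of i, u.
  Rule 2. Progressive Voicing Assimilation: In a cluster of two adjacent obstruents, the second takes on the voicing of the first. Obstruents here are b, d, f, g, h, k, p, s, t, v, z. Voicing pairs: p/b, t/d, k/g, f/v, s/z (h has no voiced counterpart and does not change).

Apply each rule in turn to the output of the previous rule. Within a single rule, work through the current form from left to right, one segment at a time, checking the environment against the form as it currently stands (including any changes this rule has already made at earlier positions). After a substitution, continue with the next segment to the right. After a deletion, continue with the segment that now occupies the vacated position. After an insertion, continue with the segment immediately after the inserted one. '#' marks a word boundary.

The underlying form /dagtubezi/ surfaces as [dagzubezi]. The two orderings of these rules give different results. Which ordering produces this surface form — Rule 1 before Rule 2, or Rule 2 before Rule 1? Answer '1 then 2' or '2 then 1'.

Order 1 then 2:
  1 Palatal Assibilation: [dagtubezi] → [dagsubezi]
  2 Progressive Voicing Assimilation: [dagsubezi] → [dagzubezi]
  result: [dagzubezi]
Order 2 then 1:
  2 Progressive Voicing Assimilation: [dagtubezi] → [dagdubezi]
  1 Palatal Assibilation: no change — [dagdubezi]
  result: [dagdubezi]

1 then 2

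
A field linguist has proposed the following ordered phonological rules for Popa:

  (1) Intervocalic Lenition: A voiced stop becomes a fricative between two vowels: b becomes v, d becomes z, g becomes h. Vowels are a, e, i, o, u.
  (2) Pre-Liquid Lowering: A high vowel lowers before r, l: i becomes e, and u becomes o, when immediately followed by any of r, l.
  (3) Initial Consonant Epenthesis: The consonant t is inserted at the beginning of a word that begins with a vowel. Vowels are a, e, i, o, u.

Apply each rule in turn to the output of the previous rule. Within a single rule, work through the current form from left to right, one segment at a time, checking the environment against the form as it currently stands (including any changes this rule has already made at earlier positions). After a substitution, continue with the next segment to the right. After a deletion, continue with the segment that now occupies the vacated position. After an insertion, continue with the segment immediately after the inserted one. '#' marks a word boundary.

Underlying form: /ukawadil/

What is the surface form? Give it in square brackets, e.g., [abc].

[tukawazel]

(1) Intervocalic Lenition: [ukawadil] → [ukawazil]
(2) Pre-Liquid Lowering: [ukawazil] → [ukawazel]
(3) Initial Consonant Epenthesis: [ukawazel] → [tukawazel]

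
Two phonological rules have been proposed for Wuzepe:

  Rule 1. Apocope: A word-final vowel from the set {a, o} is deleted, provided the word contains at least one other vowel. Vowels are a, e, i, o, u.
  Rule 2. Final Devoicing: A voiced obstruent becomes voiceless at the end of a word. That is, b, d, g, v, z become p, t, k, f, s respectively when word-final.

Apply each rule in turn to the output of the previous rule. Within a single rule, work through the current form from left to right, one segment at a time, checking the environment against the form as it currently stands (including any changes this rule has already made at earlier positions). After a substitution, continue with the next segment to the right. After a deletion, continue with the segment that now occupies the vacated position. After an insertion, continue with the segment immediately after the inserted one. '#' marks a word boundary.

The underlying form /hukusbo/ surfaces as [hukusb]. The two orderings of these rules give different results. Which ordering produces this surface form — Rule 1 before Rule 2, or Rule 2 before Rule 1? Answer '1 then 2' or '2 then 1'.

Order 1 then 2:
  1 Apocope: [hukusbo] → [hukusb]
  2 Final Devoicing: [hukusb] → [hukusp]
  result: [hukusp]
Order 2 then 1:
  2 Final Devoicing: no change — [hukusbo]
  1 Apocope: [hukusbo] → [hukusb]
  result: [hukusb]

2 then 1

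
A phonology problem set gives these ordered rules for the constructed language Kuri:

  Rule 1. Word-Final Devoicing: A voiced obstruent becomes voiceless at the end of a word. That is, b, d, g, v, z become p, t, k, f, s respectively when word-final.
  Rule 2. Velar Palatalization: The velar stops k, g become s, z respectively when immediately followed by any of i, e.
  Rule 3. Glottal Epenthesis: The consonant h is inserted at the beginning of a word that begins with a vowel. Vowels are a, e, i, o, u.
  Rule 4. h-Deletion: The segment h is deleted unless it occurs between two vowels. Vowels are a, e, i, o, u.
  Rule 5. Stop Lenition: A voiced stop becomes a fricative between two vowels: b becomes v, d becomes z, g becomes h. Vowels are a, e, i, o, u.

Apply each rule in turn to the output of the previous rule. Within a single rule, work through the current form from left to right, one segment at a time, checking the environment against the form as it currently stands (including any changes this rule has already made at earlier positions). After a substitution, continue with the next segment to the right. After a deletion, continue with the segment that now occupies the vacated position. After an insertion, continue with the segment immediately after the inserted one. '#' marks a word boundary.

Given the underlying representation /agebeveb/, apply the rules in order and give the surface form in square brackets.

Rule 1 Word-Final Devoicing: [agebeveb] → [agebevep]
Rule 2 Velar Palatalization: [agebevep] → [azebevep]
Rule 3 Glottal Epenthesis: [azebevep] → [hazebevep]
Rule 4 h-Deletion: [hazebevep] → [azebevep]
Rule 5 Stop Lenition: [azebevep] → [azevevep]

[azevevep]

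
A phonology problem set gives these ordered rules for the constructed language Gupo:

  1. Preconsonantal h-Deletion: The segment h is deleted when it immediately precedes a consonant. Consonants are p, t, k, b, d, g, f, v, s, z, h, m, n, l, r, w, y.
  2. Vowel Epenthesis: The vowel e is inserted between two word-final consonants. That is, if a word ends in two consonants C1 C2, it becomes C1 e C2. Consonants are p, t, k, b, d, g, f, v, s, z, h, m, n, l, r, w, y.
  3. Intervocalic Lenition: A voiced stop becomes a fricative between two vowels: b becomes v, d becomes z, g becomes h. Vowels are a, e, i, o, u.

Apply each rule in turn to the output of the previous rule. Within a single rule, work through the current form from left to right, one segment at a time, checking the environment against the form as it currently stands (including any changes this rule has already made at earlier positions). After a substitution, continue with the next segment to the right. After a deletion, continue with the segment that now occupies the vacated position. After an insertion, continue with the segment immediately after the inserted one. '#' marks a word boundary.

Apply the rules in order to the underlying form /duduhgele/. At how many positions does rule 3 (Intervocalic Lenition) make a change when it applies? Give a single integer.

1 Preconsonantal h-Deletion: [duduhgele] → [dudugele]
2 Vowel Epenthesis: no change — [dudugele]
3 Intervocalic Lenition: [dudugele] → [duzuhele]
Rule 3 changed 2 position(s).

2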